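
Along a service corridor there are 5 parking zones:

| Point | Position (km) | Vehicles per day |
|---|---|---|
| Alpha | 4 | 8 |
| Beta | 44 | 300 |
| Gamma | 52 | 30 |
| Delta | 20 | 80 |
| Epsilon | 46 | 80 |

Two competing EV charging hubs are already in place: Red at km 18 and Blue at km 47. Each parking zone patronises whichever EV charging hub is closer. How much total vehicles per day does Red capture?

The indifferent point is the midpoint (18+47)/2 = 32.5; parking zones left of it (closer to Red at 18) go to Red, those right go to Blue.
  Alpha at 4 (w=8) → Red
  Delta at 20 (w=80) → Red
  Beta at 44 (w=300) → Blue
  Epsilon at 46 (w=80) → Blue
  Gamma at 52 (w=30) → Blue
Red captures 88; Blue captures 410.

88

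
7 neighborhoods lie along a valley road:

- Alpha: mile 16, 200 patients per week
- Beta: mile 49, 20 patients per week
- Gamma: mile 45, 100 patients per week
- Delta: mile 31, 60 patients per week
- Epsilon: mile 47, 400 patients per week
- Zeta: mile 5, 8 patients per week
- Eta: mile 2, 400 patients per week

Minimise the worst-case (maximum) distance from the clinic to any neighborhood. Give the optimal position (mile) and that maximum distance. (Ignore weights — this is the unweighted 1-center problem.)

The 1-center on a line is the midpoint of the two extreme points: leftmost at 2, rightmost at 49.
Optimal location = (2 + 49)/2 = 25.5; maximum distance = (49 − 2)/2 = 23.5.

location 25.5, max distance 23.5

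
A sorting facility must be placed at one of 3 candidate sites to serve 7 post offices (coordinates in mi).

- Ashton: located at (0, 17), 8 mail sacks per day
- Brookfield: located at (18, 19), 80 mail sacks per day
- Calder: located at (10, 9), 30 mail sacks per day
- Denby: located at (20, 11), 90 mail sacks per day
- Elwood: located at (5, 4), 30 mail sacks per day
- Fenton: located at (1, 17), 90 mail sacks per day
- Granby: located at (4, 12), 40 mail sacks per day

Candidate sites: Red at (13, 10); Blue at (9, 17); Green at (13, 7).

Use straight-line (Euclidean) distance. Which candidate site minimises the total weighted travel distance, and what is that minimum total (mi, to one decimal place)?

Blue, total 3590.0 mi

Total weighted distance at each candidate:
  Red (13, 10): total = 3592.1
  Blue (9, 17): total = 3590.0
  Green (13, 7): total = 4079.0
Minimum is at Blue with total 3590.0 mi.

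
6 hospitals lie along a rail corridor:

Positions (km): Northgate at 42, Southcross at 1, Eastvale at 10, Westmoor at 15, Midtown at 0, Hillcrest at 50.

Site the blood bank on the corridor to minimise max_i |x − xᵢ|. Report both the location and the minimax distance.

location 25, max distance 25

The 1-center on a line is the midpoint of the two extreme points: leftmost at 0, rightmost at 50.
Optimal location = (0 + 50)/2 = 25; maximum distance = (50 − 0)/2 = 25.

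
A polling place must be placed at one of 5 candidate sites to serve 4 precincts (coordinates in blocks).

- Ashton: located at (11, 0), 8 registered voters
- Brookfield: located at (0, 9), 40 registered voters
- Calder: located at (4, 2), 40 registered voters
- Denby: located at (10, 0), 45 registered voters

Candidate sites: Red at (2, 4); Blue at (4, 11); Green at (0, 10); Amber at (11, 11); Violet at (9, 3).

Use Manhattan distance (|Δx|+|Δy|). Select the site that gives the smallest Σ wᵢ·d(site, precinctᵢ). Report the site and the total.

Violet, total 1060 blocks

Total weighted distance at each candidate:
  Red (2, 4): total = 1084
  Blue (4, 11): total = 1509
  Green (0, 10): total = 1588
  Amber (11, 11): total = 1788
  Violet (9, 3): total = 1060
Minimum is at Violet with total 1060 blocks.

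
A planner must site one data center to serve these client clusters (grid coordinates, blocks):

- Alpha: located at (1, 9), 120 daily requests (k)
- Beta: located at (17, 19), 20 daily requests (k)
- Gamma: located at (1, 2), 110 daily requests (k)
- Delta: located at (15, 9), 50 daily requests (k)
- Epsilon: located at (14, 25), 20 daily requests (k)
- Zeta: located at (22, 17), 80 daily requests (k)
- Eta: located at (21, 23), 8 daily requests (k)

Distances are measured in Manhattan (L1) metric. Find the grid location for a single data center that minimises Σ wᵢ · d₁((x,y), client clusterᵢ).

Manhattan distance separates: Σwᵢ(|x−xᵢ|+|y−yᵢ|) = Σwᵢ|x−xᵢ| + Σwᵢ|y−yᵢ|, so x and y are optimised independently as 1-D weighted medians.
Total weight W = 408; half = 204.
x-coordinate, sorted with cumulative weight:
  x=1 (Alpha, w=120) cum 120
  x=1 (Gamma, w=110) cum 230  ← median
  x=14 (Epsilon, w=20) cum 250
  x=15 (Delta, w=50) cum 300
  x=17 (Beta, w=20) cum 320
  x=21 (Eta, w=8) cum 328
  x=22 (Zeta, w=80) cum 408
⇒ x* = 1
y-coordinate, sorted with cumulative weight:
  y=2 (Gamma, w=110) cum 110
  y=9 (Alpha, w=120) cum 230  ← median
  y=9 (Delta, w=50) cum 280
  y=17 (Zeta, w=80) cum 360
  y=19 (Beta, w=20) cum 380
  y=23 (Eta, w=8) cum 388
  y=25 (Epsilon, w=20) cum 408
⇒ y* = 9

(1, 9)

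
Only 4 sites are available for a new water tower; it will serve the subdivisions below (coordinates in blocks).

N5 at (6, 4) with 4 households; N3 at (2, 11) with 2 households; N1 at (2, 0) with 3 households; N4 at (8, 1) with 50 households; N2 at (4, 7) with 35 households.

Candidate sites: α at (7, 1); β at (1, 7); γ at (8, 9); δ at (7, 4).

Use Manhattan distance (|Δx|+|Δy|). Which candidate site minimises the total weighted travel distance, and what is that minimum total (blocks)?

α, total 429 blocks

Total weighted distance at each candidate:
  α (7, 1): total = 429
  β (1, 7): total = 821
  γ (8, 9): total = 699
  δ (7, 4): total = 465
Minimum is at α with total 429 blocks.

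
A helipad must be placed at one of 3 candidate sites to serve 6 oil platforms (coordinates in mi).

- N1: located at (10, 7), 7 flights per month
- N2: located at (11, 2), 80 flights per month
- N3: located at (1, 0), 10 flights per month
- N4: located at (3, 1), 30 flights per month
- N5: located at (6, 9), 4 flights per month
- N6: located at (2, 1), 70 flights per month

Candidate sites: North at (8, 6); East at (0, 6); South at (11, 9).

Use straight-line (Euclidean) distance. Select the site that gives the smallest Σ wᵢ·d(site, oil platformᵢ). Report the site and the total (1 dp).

North, total 1281.1 mi

Total weighted distance at each candidate:
  North (8, 6): total = 1281.1
  East (0, 6): total = 1646.3
  South (11, 9): total = 1912.5
Minimum is at North with total 1281.1 mi.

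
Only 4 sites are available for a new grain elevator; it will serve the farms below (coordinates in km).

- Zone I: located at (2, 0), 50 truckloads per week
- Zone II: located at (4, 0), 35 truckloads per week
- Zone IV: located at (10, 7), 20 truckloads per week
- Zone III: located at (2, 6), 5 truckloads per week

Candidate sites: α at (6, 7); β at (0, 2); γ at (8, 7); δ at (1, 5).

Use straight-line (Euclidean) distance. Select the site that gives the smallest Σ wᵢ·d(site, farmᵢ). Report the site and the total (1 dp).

Total weighted distance at each candidate:
  α (6, 7): total = 758.5
  β (0, 2): total = 543.9
  γ (8, 7): total = 813.6
  δ (1, 5): total = 650.5
Minimum is at β with total 543.9 km.

β, total 543.9 km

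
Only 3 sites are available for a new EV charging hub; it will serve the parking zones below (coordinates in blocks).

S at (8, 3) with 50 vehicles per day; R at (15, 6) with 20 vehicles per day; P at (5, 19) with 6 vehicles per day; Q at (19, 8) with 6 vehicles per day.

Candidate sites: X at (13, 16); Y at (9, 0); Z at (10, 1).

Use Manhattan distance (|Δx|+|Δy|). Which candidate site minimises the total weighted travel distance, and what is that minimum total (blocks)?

Z, total 634 blocks

Total weighted distance at each candidate:
  X (13, 16): total = 1290
  Y (9, 0): total = 686
  Z (10, 1): total = 634
Minimum is at Z with total 634 blocks.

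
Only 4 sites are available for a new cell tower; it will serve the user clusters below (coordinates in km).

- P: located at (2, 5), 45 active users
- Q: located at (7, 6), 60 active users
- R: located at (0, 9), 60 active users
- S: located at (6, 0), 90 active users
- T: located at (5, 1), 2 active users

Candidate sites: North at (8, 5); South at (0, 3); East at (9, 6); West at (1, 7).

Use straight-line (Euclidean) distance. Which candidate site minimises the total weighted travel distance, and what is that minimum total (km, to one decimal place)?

North, total 1386.2 km

Total weighted distance at each candidate:
  North (8, 5): total = 1386.2
  South (0, 3): total = 1558.7
  East (9, 6): total = 1624.0
  West (1, 7): total = 1388.4
Minimum is at North with total 1386.2 km.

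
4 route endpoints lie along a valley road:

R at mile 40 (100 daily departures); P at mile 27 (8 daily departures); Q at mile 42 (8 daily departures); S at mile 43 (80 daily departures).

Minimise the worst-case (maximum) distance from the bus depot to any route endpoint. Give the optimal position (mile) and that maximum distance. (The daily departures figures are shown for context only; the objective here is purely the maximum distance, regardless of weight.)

location 35, max distance 8

The 1-center on a line is the midpoint of the two extreme points: leftmost at 27, rightmost at 43.
Optimal location = (27 + 43)/2 = 35; maximum distance = (43 − 27)/2 = 8.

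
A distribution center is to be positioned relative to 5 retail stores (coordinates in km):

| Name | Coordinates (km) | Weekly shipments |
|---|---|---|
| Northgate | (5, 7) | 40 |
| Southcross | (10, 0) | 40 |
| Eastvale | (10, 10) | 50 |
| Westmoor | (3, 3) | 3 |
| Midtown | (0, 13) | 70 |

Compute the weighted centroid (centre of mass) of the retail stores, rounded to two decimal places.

The minimiser of Σwᵢ‖p−pᵢ‖² is the weighted centroid p* = (Σwᵢpᵢ)/(Σwᵢ).
Σwᵢ = 203.
Σwᵢxᵢ = 40·5 + 40·10 + 50·10 + 3·3 + 70·0 = 1109.
Σwᵢyᵢ = 40·7 + 40·0 + 50·10 + 3·3 + 70·13 = 1699.
x* = 1109/203 = 5.46, y* = 1699/203 = 8.37.

(5.46, 8.37)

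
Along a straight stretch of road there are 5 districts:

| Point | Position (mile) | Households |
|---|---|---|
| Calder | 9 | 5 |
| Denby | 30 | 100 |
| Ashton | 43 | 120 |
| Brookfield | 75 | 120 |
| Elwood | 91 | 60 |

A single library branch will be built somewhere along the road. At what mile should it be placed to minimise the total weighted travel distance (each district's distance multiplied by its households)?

For a sum of weighted absolute distances on a line, the optimum is the weighted median (not the mean). Total weight W = 405; half-weight = 202.5.
Sort by position and accumulate weight:
  mile 9 (Calder, w=5) → cum 5
  mile 30 (Denby, w=100) → cum 105
  mile 43 (Ashton, w=120) → cum 225  ≥ 202.5 → median here
  mile 75 (Brookfield, w=120) → cum 345
  mile 91 (Elwood, w=60) → cum 405
Optimal location: mile 43.

x = 43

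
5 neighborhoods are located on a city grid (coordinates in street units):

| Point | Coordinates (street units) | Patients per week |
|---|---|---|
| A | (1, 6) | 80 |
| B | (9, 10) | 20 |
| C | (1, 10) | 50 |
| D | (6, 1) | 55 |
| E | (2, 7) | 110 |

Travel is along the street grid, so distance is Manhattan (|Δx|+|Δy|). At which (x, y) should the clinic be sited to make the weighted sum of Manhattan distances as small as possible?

(2, 7)

Manhattan distance separates: Σwᵢ(|x−xᵢ|+|y−yᵢ|) = Σwᵢ|x−xᵢ| + Σwᵢ|y−yᵢ|, so x and y are optimised independently as 1-D weighted medians.
Total weight W = 315; half = 157.5.
x-coordinate, sorted with cumulative weight:
  x=1 (A, w=80) cum 80
  x=1 (C, w=50) cum 130
  x=2 (E, w=110) cum 240  ← median
  x=6 (D, w=55) cum 295
  x=9 (B, w=20) cum 315
⇒ x* = 2
y-coordinate, sorted with cumulative weight:
  y=1 (D, w=55) cum 55
  y=6 (A, w=80) cum 135
  y=7 (E, w=110) cum 245  ← median
  y=10 (B, w=20) cum 265
  y=10 (C, w=50) cum 315
⇒ y* = 7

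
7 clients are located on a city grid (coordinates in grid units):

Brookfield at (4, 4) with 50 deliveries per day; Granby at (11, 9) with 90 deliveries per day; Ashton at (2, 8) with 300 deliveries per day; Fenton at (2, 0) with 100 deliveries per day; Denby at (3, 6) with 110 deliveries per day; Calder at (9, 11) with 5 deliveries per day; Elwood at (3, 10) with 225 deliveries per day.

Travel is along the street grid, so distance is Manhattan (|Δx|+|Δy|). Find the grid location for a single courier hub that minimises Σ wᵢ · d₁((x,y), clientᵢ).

(3, 8)

Manhattan distance separates: Σwᵢ(|x−xᵢ|+|y−yᵢ|) = Σwᵢ|x−xᵢ| + Σwᵢ|y−yᵢ|, so x and y are optimised independently as 1-D weighted medians.
Total weight W = 880; half = 440.
x-coordinate, sorted with cumulative weight:
  x=2 (Ashton, w=300) cum 300
  x=2 (Fenton, w=100) cum 400
  x=3 (Denby, w=110) cum 510  ← median
  x=3 (Elwood, w=225) cum 735
  x=4 (Brookfield, w=50) cum 785
  x=9 (Calder, w=5) cum 790
  x=11 (Granby, w=90) cum 880
⇒ x* = 3
y-coordinate, sorted with cumulative weight:
  y=0 (Fenton, w=100) cum 100
  y=4 (Brookfield, w=50) cum 150
  y=6 (Denby, w=110) cum 260
  y=8 (Ashton, w=300) cum 560  ← median
  y=9 (Granby, w=90) cum 650
  y=10 (Elwood, w=225) cum 875
  y=11 (Calder, w=5) cum 880
⇒ y* = 8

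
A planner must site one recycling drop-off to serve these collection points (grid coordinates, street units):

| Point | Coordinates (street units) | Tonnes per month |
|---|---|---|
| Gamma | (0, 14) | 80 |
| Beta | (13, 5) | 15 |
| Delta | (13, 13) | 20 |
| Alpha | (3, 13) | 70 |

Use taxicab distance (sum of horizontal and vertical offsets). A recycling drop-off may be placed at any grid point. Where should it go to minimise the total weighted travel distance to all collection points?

Manhattan distance separates: Σwᵢ(|x−xᵢ|+|y−yᵢ|) = Σwᵢ|x−xᵢ| + Σwᵢ|y−yᵢ|, so x and y are optimised independently as 1-D weighted medians.
Total weight W = 185; half = 92.5.
x-coordinate, sorted with cumulative weight:
  x=0 (Gamma, w=80) cum 80
  x=3 (Alpha, w=70) cum 150  ← median
  x=13 (Beta, w=15) cum 165
  x=13 (Delta, w=20) cum 185
⇒ x* = 3
y-coordinate, sorted with cumulative weight:
  y=5 (Beta, w=15) cum 15
  y=13 (Delta, w=20) cum 35
  y=13 (Alpha, w=70) cum 105  ← median
  y=14 (Gamma, w=80) cum 185
⇒ y* = 13

(3, 13)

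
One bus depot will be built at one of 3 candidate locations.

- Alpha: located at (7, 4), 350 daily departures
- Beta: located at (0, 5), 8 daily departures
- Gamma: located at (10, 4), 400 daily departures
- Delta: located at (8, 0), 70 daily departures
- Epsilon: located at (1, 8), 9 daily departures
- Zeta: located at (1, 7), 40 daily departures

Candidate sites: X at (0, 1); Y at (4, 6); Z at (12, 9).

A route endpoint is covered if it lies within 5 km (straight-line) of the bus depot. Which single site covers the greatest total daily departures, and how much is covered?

Coverage radius r = 5 km; a point is covered iff (Δx)²+(Δy)² ≤ 5² = 25.
  X (0, 1): covers {Beta} → 8
  Y (4, 6): covers {Alpha, Beta, Epsilon, Zeta} → 407
  Z (12, 9): covers {none} → 0
Maximum coverage at Y: 407 daily departures.

Y, covering 407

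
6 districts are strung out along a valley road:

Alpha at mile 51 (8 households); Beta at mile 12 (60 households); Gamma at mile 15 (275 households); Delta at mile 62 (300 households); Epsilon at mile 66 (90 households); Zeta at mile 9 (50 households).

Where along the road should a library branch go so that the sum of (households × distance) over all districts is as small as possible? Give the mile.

x = 51

For a sum of weighted absolute distances on a line, the optimum is the weighted median (not the mean). Total weight W = 783; half-weight = 391.5.
Sort by position and accumulate weight:
  mile 9 (Zeta, w=50) → cum 50
  mile 12 (Beta, w=60) → cum 110
  mile 15 (Gamma, w=275) → cum 385
  mile 51 (Alpha, w=8) → cum 393  ≥ 391.5 → median here
  mile 62 (Delta, w=300) → cum 693
  mile 66 (Epsilon, w=90) → cum 783
Optimal location: mile 51.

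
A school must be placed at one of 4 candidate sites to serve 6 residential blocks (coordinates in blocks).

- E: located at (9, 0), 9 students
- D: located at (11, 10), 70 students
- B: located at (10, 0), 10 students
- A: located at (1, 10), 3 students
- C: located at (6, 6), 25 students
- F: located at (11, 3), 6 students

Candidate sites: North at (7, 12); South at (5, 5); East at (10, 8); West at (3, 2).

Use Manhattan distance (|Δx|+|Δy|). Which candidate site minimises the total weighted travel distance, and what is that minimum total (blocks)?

East, total 590 blocks

Total weighted distance at each candidate:
  North (7, 12): total = 973
  South (5, 5): total = 1076
  East (10, 8): total = 590
  West (3, 2): total = 1541
Minimum is at East with total 590 blocks.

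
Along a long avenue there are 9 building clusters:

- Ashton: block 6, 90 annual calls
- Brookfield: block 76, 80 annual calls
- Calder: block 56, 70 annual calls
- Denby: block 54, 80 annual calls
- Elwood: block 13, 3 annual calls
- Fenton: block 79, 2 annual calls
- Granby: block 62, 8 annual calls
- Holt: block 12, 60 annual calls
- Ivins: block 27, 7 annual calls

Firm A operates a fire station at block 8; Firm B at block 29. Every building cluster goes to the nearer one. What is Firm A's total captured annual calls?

The indifferent point is the midpoint (8+29)/2 = 18.5; building clusters left of it (closer to Firm A at 8) go to Firm A, those right go to Firm B.
  Ashton at 6 (w=90) → Firm A
  Holt at 12 (w=60) → Firm A
  Elwood at 13 (w=3) → Firm A
  Ivins at 27 (w=7) → Firm B
  Denby at 54 (w=80) → Firm B
  Calder at 56 (w=70) → Firm B
  Granby at 62 (w=8) → Firm B
  Brookfield at 76 (w=80) → Firm B
  Fenton at 79 (w=2) → Firm B
Firm A captures 153; Firm B captures 247.

153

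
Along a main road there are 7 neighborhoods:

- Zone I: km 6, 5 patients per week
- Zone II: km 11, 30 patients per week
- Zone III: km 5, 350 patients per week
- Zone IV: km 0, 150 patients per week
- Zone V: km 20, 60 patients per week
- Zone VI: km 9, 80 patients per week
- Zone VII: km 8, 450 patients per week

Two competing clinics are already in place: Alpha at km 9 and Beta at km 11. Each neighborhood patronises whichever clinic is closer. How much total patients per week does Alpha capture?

1035

The indifferent point is the midpoint (9+11)/2 = 10; neighborhoods left of it (closer to Alpha at 9) go to Alpha, those right go to Beta.
  Zone IV at 0 (w=150) → Alpha
  Zone III at 5 (w=350) → Alpha
  Zone I at 6 (w=5) → Alpha
  Zone VII at 8 (w=450) → Alpha
  Zone VI at 9 (w=80) → Alpha
  Zone II at 11 (w=30) → Beta
  Zone V at 20 (w=60) → Beta
Alpha captures 1035; Beta captures 90.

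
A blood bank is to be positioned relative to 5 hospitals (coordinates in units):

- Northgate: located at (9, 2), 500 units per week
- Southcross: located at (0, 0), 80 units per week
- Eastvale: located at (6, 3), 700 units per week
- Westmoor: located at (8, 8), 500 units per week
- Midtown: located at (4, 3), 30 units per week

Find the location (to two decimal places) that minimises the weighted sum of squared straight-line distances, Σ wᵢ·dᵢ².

The minimiser of Σwᵢ‖p−pᵢ‖² is the weighted centroid p* = (Σwᵢpᵢ)/(Σwᵢ).
Σwᵢ = 1810.
Σwᵢxᵢ = 500·9 + 80·0 + 700·6 + 500·8 + 30·4 = 12820.
Σwᵢyᵢ = 500·2 + 80·0 + 700·3 + 500·8 + 30·3 = 7190.
x* = 12820/1810 = 7.08, y* = 7190/1810 = 3.97.

(7.08, 3.97)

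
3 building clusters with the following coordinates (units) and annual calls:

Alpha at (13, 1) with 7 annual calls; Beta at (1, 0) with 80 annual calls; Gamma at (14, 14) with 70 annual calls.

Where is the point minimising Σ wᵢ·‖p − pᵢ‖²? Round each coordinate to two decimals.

(7.33, 6.29)

The minimiser of Σwᵢ‖p−pᵢ‖² is the weighted centroid p* = (Σwᵢpᵢ)/(Σwᵢ).
Σwᵢ = 157.
Σwᵢxᵢ = 7·13 + 80·1 + 70·14 = 1151.
Σwᵢyᵢ = 7·1 + 80·0 + 70·14 = 987.
x* = 1151/157 = 7.33, y* = 987/157 = 6.29.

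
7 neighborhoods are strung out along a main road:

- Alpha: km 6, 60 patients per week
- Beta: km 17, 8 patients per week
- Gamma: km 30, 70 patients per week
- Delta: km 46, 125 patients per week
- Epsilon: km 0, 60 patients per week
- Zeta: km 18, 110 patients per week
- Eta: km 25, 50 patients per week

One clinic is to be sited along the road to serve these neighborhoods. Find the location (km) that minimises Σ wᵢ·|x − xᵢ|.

For a sum of weighted absolute distances on a line, the optimum is the weighted median (not the mean). Total weight W = 483; half-weight = 241.5.
Sort by position and accumulate weight:
  km 0 (Epsilon, w=60) → cum 60
  km 6 (Alpha, w=60) → cum 120
  km 17 (Beta, w=8) → cum 128
  km 18 (Zeta, w=110) → cum 238
  km 25 (Eta, w=50) → cum 288  ≥ 241.5 → median here
  km 30 (Gamma, w=70) → cum 358
  km 46 (Delta, w=125) → cum 483
Optimal location: km 25.

x = 25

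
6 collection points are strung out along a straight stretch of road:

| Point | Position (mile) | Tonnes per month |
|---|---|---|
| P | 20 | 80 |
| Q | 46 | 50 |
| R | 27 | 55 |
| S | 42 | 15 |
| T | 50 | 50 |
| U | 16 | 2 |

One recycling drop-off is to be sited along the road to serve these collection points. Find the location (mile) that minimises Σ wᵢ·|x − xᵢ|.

For a sum of weighted absolute distances on a line, the optimum is the weighted median (not the mean). Total weight W = 252; half-weight = 126.
Sort by position and accumulate weight:
  mile 16 (U, w=2) → cum 2
  mile 20 (P, w=80) → cum 82
  mile 27 (R, w=55) → cum 137  ≥ 126 → median here
  mile 42 (S, w=15) → cum 152
  mile 46 (Q, w=50) → cum 202
  mile 50 (T, w=50) → cum 252
Optimal location: mile 27.

x = 27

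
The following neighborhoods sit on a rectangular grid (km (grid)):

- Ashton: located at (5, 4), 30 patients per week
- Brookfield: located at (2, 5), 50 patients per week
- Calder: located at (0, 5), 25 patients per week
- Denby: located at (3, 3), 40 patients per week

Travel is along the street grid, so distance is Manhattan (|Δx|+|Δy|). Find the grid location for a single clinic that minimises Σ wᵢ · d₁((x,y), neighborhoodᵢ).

Manhattan distance separates: Σwᵢ(|x−xᵢ|+|y−yᵢ|) = Σwᵢ|x−xᵢ| + Σwᵢ|y−yᵢ|, so x and y are optimised independently as 1-D weighted medians.
Total weight W = 145; half = 72.5.
x-coordinate, sorted with cumulative weight:
  x=0 (Calder, w=25) cum 25
  x=2 (Brookfield, w=50) cum 75  ← median
  x=3 (Denby, w=40) cum 115
  x=5 (Ashton, w=30) cum 145
⇒ x* = 2
y-coordinate, sorted with cumulative weight:
  y=3 (Denby, w=40) cum 40
  y=4 (Ashton, w=30) cum 70
  y=5 (Brookfield, w=50) cum 120  ← median
  y=5 (Calder, w=25) cum 145
⇒ y* = 5

(2, 5)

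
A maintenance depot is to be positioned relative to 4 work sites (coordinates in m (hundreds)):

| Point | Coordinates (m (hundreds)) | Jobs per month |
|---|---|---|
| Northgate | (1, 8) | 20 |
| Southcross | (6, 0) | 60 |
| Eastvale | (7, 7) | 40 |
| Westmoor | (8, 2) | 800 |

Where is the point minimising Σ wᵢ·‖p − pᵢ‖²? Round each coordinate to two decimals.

The minimiser of Σwᵢ‖p−pᵢ‖² is the weighted centroid p* = (Σwᵢpᵢ)/(Σwᵢ).
Σwᵢ = 920.
Σwᵢxᵢ = 20·1 + 60·6 + 40·7 + 800·8 = 7060.
Σwᵢyᵢ = 20·8 + 60·0 + 40·7 + 800·2 = 2040.
x* = 7060/920 = 7.67, y* = 2040/920 = 2.22.

(7.67, 2.22)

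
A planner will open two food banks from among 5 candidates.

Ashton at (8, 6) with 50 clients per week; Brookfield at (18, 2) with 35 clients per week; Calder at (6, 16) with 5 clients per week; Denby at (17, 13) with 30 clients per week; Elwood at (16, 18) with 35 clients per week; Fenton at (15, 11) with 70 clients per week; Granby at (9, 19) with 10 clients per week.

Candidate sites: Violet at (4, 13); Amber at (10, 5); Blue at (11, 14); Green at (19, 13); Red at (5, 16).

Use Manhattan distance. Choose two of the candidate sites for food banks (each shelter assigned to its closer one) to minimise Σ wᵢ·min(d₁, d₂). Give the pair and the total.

Evaluate every pair (each demand assigned to the nearer of the two):
  {Amber, Green}: total = 1520
  {Amber, Blue}: total = 1655
  {Blue, Green}: total = 1835
  {Violet, Green}: total = 1865
  {Green, Red}: total = 1905
  {Amber, Red}: total = 2285
  {Blue, Red}: total = 2305
  {Violet, Blue}: total = 2325
  {Violet, Amber}: total = 2425
  {Violet, Red}: total = 3255
Best pair: {Amber, Green} with total 1520.

{Amber, Green}, total 1520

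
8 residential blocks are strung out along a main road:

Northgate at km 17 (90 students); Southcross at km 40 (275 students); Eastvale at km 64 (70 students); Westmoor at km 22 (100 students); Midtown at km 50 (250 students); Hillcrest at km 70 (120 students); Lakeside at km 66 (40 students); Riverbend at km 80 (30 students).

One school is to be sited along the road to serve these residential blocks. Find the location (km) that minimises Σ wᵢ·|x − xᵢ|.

x = 50

For a sum of weighted absolute distances on a line, the optimum is the weighted median (not the mean). Total weight W = 975; half-weight = 487.5.
Sort by position and accumulate weight:
  km 17 (Northgate, w=90) → cum 90
  km 22 (Westmoor, w=100) → cum 190
  km 40 (Southcross, w=275) → cum 465
  km 50 (Midtown, w=250) → cum 715  ≥ 487.5 → median here
  km 64 (Eastvale, w=70) → cum 785
  km 66 (Lakeside, w=40) → cum 825
  km 70 (Hillcrest, w=120) → cum 945
  km 80 (Riverbend, w=30) → cum 975
Optimal location: km 50.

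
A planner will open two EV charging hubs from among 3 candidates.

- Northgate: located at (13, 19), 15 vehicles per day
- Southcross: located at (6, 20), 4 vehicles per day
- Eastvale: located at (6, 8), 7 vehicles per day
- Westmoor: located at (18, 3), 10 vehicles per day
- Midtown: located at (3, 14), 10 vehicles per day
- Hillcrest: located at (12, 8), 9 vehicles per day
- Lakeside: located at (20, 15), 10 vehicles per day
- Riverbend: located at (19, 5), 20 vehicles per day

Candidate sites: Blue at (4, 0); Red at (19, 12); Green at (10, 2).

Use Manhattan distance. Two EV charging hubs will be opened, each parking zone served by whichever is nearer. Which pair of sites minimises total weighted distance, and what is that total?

{Red, Green}, total 871

Evaluate every pair (each demand assigned to the nearer of the two):
  {Red, Green}: total = 871
  {Blue, Red}: total = 878
  {Blue, Green}: total = 1240
Best pair: {Red, Green} with total 871.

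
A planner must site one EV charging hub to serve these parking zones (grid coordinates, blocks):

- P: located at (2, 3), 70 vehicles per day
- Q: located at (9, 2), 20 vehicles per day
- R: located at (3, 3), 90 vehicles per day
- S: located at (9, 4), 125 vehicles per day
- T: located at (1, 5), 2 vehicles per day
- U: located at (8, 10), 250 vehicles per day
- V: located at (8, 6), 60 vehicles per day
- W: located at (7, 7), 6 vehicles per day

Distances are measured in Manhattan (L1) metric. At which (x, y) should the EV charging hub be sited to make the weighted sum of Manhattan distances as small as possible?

(8, 6)

Manhattan distance separates: Σwᵢ(|x−xᵢ|+|y−yᵢ|) = Σwᵢ|x−xᵢ| + Σwᵢ|y−yᵢ|, so x and y are optimised independently as 1-D weighted medians.
Total weight W = 623; half = 311.5.
x-coordinate, sorted with cumulative weight:
  x=1 (T, w=2) cum 2
  x=2 (P, w=70) cum 72
  x=3 (R, w=90) cum 162
  x=7 (W, w=6) cum 168
  x=8 (U, w=250) cum 418  ← median
  x=8 (V, w=60) cum 478
  x=9 (Q, w=20) cum 498
  x=9 (S, w=125) cum 623
⇒ x* = 8
y-coordinate, sorted with cumulative weight:
  y=2 (Q, w=20) cum 20
  y=3 (P, w=70) cum 90
  y=3 (R, w=90) cum 180
  y=4 (S, w=125) cum 305
  y=5 (T, w=2) cum 307
  y=6 (V, w=60) cum 367  ← median
  y=7 (W, w=6) cum 373
  y=10 (U, w=250) cum 623
⇒ y* = 6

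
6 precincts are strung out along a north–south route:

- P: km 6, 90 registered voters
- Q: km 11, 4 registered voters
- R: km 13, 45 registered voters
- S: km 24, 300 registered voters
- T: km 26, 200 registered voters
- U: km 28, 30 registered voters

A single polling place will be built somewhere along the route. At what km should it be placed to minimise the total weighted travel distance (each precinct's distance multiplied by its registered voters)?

For a sum of weighted absolute distances on a line, the optimum is the weighted median (not the mean). Total weight W = 669; half-weight = 334.5.
Sort by position and accumulate weight:
  km 6 (P, w=90) → cum 90
  km 11 (Q, w=4) → cum 94
  km 13 (R, w=45) → cum 139
  km 24 (S, w=300) → cum 439  ≥ 334.5 → median here
  km 26 (T, w=200) → cum 639
  km 28 (U, w=30) → cum 669
Optimal location: km 24.

x = 24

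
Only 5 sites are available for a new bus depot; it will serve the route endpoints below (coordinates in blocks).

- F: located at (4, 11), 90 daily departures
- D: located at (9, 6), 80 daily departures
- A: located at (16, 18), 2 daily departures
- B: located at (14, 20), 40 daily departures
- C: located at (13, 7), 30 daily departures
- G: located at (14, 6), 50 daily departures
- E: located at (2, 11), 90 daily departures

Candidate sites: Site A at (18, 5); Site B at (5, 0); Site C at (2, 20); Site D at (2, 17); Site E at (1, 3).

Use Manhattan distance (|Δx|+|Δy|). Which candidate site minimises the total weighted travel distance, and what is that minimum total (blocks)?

Total weighted distance at each candidate:
  Site A (18, 5): total = 5830
  Site B (5, 0): total = 5558
  Site C (2, 20): total = 6012
  Site D (2, 17): total = 5110
  Site E (1, 3): total = 5220
Minimum is at Site D with total 5110 blocks.

Site D, total 5110 blocks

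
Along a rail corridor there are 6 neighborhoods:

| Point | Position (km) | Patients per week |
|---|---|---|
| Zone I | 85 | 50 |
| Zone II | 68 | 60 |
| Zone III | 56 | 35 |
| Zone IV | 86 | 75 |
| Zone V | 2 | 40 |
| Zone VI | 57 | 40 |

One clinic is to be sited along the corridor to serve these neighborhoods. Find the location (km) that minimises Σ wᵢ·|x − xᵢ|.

x = 68

For a sum of weighted absolute distances on a line, the optimum is the weighted median (not the mean). Total weight W = 300; half-weight = 150.
Sort by position and accumulate weight:
  km 2 (Zone V, w=40) → cum 40
  km 56 (Zone III, w=35) → cum 75
  km 57 (Zone VI, w=40) → cum 115
  km 68 (Zone II, w=60) → cum 175  ≥ 150 → median here
  km 85 (Zone I, w=50) → cum 225
  km 86 (Zone IV, w=75) → cum 300
Optimal location: km 68.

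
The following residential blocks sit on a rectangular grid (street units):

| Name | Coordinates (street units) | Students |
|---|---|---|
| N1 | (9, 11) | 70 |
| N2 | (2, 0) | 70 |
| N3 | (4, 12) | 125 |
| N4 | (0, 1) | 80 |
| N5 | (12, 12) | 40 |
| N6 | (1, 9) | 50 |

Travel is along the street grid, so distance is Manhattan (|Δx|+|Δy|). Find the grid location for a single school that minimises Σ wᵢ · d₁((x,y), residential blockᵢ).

(4, 11)

Manhattan distance separates: Σwᵢ(|x−xᵢ|+|y−yᵢ|) = Σwᵢ|x−xᵢ| + Σwᵢ|y−yᵢ|, so x and y are optimised independently as 1-D weighted medians.
Total weight W = 435; half = 217.5.
x-coordinate, sorted with cumulative weight:
  x=0 (N4, w=80) cum 80
  x=1 (N6, w=50) cum 130
  x=2 (N2, w=70) cum 200
  x=4 (N3, w=125) cum 325  ← median
  x=9 (N1, w=70) cum 395
  x=12 (N5, w=40) cum 435
⇒ x* = 4
y-coordinate, sorted with cumulative weight:
  y=0 (N2, w=70) cum 70
  y=1 (N4, w=80) cum 150
  y=9 (N6, w=50) cum 200
  y=11 (N1, w=70) cum 270  ← median
  y=12 (N3, w=125) cum 395
  y=12 (N5, w=40) cum 435
⇒ y* = 11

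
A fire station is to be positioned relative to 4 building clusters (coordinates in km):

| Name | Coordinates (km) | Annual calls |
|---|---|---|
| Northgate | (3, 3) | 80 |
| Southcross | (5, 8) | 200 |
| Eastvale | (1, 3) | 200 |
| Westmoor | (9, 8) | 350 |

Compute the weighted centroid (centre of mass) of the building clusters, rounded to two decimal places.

(5.53, 6.31)

The minimiser of Σwᵢ‖p−pᵢ‖² is the weighted centroid p* = (Σwᵢpᵢ)/(Σwᵢ).
Σwᵢ = 830.
Σwᵢxᵢ = 80·3 + 200·5 + 200·1 + 350·9 = 4590.
Σwᵢyᵢ = 80·3 + 200·8 + 200·3 + 350·8 = 5240.
x* = 4590/830 = 5.53, y* = 5240/830 = 6.31.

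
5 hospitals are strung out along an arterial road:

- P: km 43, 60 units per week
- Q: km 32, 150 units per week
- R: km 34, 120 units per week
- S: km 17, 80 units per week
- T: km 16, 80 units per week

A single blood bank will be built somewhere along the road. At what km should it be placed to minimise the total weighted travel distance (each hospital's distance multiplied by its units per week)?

For a sum of weighted absolute distances on a line, the optimum is the weighted median (not the mean). Total weight W = 490; half-weight = 245.
Sort by position and accumulate weight:
  km 16 (T, w=80) → cum 80
  km 17 (S, w=80) → cum 160
  km 32 (Q, w=150) → cum 310  ≥ 245 → median here
  km 34 (R, w=120) → cum 430
  km 43 (P, w=60) → cum 490
Optimal location: km 32.

x = 32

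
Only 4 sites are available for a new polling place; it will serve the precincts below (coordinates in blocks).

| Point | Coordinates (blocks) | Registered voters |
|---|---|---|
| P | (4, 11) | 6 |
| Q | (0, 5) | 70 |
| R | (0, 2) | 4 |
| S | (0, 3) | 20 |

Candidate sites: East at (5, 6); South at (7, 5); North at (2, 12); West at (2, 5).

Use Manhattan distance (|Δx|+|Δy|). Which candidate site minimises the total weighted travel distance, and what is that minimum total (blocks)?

Total weighted distance at each candidate:
  East (5, 6): total = 652
  South (7, 5): total = 764
  North (2, 12): total = 916
  West (2, 5): total = 288
Minimum is at West with total 288 blocks.

West, total 288 blocks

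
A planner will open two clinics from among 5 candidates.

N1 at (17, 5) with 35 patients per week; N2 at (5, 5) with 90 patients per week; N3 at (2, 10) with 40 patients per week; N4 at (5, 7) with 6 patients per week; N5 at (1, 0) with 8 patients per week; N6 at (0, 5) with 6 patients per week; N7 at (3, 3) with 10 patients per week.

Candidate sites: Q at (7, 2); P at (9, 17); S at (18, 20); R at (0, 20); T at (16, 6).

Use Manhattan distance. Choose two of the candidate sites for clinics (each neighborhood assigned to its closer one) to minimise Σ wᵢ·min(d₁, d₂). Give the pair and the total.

Evaluate every pair (each demand assigned to the nearer of the two):
  {Q, T}: total = 1256
  {Q, R}: total = 1601
  {Q, P}: total = 1641
  {Q, S}: total = 1641
  {R, T}: total = 2120
  {P, T}: total = 2212
  {S, T}: total = 2372
  {P, R}: total = 3162
  {P, S}: total = 3170
  {S, R}: total = 3406
Best pair: {Q, T} with total 1256.

{Q, T}, total 1256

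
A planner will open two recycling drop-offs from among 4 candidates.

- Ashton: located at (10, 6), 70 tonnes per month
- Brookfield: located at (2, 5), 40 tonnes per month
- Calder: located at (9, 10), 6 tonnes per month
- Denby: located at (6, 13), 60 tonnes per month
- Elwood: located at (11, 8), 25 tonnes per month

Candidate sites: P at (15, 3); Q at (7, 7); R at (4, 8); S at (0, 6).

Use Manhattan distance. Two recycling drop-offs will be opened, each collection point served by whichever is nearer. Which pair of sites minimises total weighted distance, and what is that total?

Evaluate every pair (each demand assigned to the nearer of the two):
  {Q, S}: total = 975
  {Q, R}: total = 1055
  {P, Q}: total = 1135
  {R, S}: total = 1317
  {P, R}: total = 1397
  {P, S}: total = 1763
Best pair: {Q, S} with total 975.

{Q, S}, total 975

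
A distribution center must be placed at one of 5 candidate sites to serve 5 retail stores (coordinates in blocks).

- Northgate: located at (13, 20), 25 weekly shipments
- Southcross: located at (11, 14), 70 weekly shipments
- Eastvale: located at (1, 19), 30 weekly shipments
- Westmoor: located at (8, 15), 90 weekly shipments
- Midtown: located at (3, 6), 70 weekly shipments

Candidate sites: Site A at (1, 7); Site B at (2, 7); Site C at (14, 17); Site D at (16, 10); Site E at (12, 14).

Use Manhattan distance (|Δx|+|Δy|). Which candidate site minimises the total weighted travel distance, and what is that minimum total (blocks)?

Total weighted distance at each candidate:
  Site A (1, 7): total = 3735
  Site B (2, 7): total = 3510
  Site C (14, 17): total = 3230
  Site D (16, 10): total = 4035
  Site E (12, 14): total = 2365
Minimum is at Site E with total 2365 blocks.

Site E, total 2365 blocks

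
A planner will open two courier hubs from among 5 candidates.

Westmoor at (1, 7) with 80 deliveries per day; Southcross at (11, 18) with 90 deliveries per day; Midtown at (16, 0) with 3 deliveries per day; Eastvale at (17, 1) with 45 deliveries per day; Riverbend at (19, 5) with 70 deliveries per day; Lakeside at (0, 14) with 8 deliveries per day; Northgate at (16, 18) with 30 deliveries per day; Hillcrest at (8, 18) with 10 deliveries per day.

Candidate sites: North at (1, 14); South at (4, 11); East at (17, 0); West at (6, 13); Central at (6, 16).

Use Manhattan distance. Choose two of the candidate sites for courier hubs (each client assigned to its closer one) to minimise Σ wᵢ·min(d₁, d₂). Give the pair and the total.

{East, Central}, total 2752

Evaluate every pair (each demand assigned to the nearer of the two):
  {East, Central}: total = 2752
  {East, West}: total = 2894
  {North, East}: total = 3046
  {South, East}: total = 3094
  {South, Central}: total = 4220
  {North, Central}: total = 4526
  {West, Central}: total = 4540
  {North, West}: total = 4562
  {South, West}: total = 4610
  {North, South}: total = 5082
Best pair: {East, Central} with total 2752.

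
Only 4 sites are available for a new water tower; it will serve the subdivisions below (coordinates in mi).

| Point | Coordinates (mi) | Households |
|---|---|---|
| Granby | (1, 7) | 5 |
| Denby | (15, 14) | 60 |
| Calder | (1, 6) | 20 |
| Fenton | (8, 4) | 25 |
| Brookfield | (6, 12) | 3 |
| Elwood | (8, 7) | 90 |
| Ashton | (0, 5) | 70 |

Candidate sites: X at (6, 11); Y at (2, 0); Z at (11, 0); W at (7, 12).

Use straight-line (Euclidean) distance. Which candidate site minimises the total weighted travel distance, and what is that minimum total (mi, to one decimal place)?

Total weighted distance at each candidate:
  X (6, 11): total = 1924.1
  Y (2, 0): total = 2728.3
  Z (11, 0): total = 2863.1
  W (7, 12): total = 2060.0
Minimum is at X with total 1924.1 mi.

X, total 1924.1 mi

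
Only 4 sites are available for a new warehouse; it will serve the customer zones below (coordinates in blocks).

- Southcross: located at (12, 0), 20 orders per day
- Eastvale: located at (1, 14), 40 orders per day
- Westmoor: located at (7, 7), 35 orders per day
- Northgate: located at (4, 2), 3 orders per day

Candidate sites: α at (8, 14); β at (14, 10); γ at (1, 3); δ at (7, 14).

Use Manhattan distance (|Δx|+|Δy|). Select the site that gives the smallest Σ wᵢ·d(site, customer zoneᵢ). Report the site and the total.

Total weighted distance at each candidate:
  α (8, 14): total = 968
  β (14, 10): total = 1324
  γ (1, 3): total = 1082
  δ (7, 14): total = 910
Minimum is at δ with total 910 blocks.

δ, total 910 blocks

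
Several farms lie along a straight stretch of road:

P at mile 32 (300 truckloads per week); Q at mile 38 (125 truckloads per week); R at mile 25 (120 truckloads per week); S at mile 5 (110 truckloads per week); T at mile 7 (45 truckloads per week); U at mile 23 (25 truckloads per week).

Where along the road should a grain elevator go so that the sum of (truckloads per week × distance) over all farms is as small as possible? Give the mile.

x = 32

For a sum of weighted absolute distances on a line, the optimum is the weighted median (not the mean). Total weight W = 725; half-weight = 362.5.
Sort by position and accumulate weight:
  mile 5 (S, w=110) → cum 110
  mile 7 (T, w=45) → cum 155
  mile 23 (U, w=25) → cum 180
  mile 25 (R, w=120) → cum 300
  mile 32 (P, w=300) → cum 600  ≥ 362.5 → median here
  mile 38 (Q, w=125) → cum 725
Optimal location: mile 32.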